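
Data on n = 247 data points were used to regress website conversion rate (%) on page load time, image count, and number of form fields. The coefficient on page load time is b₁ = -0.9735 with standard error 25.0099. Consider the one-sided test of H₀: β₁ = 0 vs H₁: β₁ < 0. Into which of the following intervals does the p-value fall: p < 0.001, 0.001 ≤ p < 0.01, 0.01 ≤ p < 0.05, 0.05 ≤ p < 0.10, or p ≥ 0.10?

t = -0.9735 / 25.0099 = -0.039.
df = n − k − 1 = 247 − 3 − 1 = 243.
One-sided p = P(T_{243} < t) ≈ 0.4845.
So p ≥ 0.10.

p ≥ 0.10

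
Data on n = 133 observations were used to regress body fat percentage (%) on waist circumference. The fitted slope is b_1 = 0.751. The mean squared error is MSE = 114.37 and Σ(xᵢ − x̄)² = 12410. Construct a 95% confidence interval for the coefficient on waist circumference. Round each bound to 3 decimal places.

SE(b_1) = √(MSE/Sₓₓ) = √(114.37/12410) = 0.0959998.
df = n − 2 = 131.
t* = t_{0.025, 131} = 1.978239.
Margin = t* × SE = 1.978239 × 0.0959998 = 0.18991.
CI: 0.751 ± 0.18991 → (0.561, 0.941).
With 95% confidence, each one-unit increase in waist circumference is associated with a change of between 0.561 and 0.941 % in body fat percentage.

(0.561, 0.941)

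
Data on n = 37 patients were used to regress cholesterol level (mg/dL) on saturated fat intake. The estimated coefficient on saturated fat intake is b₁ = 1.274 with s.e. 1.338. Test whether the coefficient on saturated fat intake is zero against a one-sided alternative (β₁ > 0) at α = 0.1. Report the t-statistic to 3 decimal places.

t = 0.952

H₀: β₁ = 0 vs H₁: β₁ > 0.
t = (b₁ − β₁⁰)/SE = 1.274 / 1.338 = 0.952.
df = n − 2 = 37 − 2 = 35.
One-sided p ≈ 0.1738, which is ≥ 0.1, so fail to reject H₀.
The data do not give significant evidence that the true slope on saturated fat intake is positive.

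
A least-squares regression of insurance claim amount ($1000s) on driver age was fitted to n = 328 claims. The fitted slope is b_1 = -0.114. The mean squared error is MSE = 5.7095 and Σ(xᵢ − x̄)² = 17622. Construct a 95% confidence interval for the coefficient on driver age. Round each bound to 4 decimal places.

(-0.1494, -0.0786)

SE(b_1) = √(MSE/Sₓₓ) = √(5.7095/17622) = 0.018.
df = n − 2 = 326.
t* = t_{0.025, 326} = 1.967268.
Margin = t* × SE = 1.967268 × 0.018 = 0.035411.
CI: -0.114 ± 0.035411 → (-0.1494, -0.0786).
With 95% confidence, each one-unit increase in driver age is associated with a change of between -0.1494 and -0.0786 $1000s in insurance claim amount.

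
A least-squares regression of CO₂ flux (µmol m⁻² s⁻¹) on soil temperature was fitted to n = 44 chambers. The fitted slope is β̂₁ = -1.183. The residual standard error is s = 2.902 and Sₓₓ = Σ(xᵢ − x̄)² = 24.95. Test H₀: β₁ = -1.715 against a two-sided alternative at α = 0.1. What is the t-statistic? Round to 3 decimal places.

t = 0.916

SE(β̂₁) = s/√Sₓₓ = 2.902/√24.95 = 0.580981.
t = (-1.183 − (-1.715)) / 0.580981 = 0.916.
df = n − 2 = 42.
Two-sided p ≈ 0.3651, which is ≥ 0.1, so fail to reject H₀.
The data are consistent with a true slope of -1.715 µmol m⁻² s⁻¹ per unit of soil temperature.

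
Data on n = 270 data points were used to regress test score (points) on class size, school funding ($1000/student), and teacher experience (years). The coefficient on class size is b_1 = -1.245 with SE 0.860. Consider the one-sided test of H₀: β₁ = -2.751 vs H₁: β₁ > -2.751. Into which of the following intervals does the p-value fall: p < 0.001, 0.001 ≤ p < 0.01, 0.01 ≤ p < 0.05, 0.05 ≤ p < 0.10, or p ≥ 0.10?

t = (-1.245 − (-2.751)) / 0.860 = 1.751.
df = n − k − 1 = 270 − 3 − 1 = 266.
One-sided p = P(T_{266} > t) ≈ 0.0405.
So 0.01 ≤ p < 0.05.

0.01 ≤ p < 0.05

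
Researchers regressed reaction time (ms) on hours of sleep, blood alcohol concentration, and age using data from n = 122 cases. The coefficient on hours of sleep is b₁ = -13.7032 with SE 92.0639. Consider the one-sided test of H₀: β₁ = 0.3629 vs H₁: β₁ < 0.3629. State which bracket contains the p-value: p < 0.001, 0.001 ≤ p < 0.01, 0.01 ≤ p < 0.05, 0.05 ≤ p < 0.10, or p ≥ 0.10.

t = (-13.7032 − 0.3629) / 92.0639 = -0.153.
df = n − k − 1 = 122 − 3 − 1 = 118.
One-sided p = P(T_{118} < t) ≈ 0.4394.
So p ≥ 0.10.

p ≥ 0.10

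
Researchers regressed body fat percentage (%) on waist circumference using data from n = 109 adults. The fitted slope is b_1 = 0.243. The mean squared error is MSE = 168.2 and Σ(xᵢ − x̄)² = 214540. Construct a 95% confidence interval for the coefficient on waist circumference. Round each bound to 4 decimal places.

SE(b_1) = √(MSE/Sₓₓ) = √(168.2/214540) = 0.0280001.
df = n − 2 = 107.
t* = t_{0.025, 107} = 1.982383.
Margin = t* × SE = 1.982383 × 0.0280001 = 0.055507.
CI: 0.243 ± 0.055507 → (0.1875, 0.2985).
With 95% confidence, each one-unit increase in waist circumference is associated with a change of between 0.1875 and 0.2985 % in body fat percentage.

(0.1875, 0.2985)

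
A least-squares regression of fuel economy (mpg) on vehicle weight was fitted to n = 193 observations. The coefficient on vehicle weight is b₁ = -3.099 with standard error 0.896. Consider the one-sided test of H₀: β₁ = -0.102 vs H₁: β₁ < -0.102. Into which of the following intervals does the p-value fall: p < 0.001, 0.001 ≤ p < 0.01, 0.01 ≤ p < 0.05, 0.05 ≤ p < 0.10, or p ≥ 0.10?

p < 0.001

t = (-3.099 − (-0.102)) / 0.896 = -3.345.
df = n − 2 = 193 − 2 = 191.
One-sided p = P(T_{191} < t) ≈ 0.0005.
So p < 0.001.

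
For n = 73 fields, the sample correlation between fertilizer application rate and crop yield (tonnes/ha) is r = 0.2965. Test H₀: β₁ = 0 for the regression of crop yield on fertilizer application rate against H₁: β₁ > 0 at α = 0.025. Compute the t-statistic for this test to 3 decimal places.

t = r·√(n − 2)/√(1 − r²) = 0.2965·√71/√0.912088 = 2.616.
df = n − 2 = 71.
One-sided p ≈ 0.0054, which is < 0.025, so reject H₀.
There is evidence of a linear association between fertilizer application rate and crop yield.

t = 2.616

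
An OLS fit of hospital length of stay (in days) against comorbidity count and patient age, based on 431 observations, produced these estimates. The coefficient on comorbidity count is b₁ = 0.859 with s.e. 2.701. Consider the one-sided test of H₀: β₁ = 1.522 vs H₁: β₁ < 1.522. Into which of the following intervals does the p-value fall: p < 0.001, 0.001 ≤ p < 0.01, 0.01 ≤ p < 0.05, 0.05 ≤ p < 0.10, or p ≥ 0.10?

p ≥ 0.10

t = (0.859 − 1.522) / 2.701 = -0.245.
df = n − k − 1 = 431 − 2 − 1 = 428.
One-sided p = P(T_{428} < t) ≈ 0.4031.
So p ≥ 0.10.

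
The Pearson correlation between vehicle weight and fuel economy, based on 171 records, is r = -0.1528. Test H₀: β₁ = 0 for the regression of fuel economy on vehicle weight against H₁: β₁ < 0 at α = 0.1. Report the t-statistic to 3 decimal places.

t = -2.010

t = r·√(n − 2)/√(1 − r²) = -0.1528·√169/√0.976652 = -2.010.
df = n − 2 = 169.
One-sided p ≈ 0.0230, which is < 0.1, so reject H₀.
There is evidence of a linear association between vehicle weight and fuel economy.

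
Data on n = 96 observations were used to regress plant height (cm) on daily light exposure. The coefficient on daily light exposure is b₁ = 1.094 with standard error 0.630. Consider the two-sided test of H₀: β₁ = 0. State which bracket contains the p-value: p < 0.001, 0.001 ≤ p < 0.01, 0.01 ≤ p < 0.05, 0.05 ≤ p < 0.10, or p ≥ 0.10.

t = 1.094 / 0.630 = 1.737.
df = n − 2 = 96 − 2 = 94.
Two-sided p = 2·P(T_{94} > |t|) ≈ 0.0858.
So 0.05 ≤ p < 0.10.

0.05 ≤ p < 0.10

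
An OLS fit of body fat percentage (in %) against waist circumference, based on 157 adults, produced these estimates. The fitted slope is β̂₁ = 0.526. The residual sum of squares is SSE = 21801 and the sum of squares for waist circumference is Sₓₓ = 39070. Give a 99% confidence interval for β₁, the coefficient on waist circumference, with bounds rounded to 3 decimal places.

MSE = SSE/(n − 2) = 21801/155 = 140.652.
SE(β̂₁) = √(MSE/Sₓₓ) = √(140.652/39070) = 0.0599999.
df = n − 2 = 155.
t* = t_{0.005, 155} = 2.60792.
Margin = t* × SE = 2.60792 × 0.0599999 = 0.15647.
CI: 0.526 ± 0.15647 → (0.370, 0.682).
With 99% confidence, each one-unit increase in waist circumference is associated with a change of between 0.370 and 0.682 % in body fat percentage.

(0.370, 0.682)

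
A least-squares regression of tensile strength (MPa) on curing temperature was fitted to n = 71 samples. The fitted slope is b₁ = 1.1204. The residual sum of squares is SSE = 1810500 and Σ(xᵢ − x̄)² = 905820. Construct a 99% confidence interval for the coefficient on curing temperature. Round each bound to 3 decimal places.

MSE = SSE/(n − 2) = 1810500/69 = 26239.1.
SE(b₁) = √(MSE/Sₓₓ) = √(26239.1/905820) = 0.170198.
df = n − 2 = 69.
t* = t_{0.005, 69} = 2.648977.
Margin = t* × SE = 2.648977 × 0.170198 = 0.45085.
CI: 1.1204 ± 0.45085 → (0.670, 1.571).
With 99% confidence, each one-unit increase in curing temperature is associated with a change of between 0.670 and 1.571 MPa in tensile strength.

(0.670, 1.571)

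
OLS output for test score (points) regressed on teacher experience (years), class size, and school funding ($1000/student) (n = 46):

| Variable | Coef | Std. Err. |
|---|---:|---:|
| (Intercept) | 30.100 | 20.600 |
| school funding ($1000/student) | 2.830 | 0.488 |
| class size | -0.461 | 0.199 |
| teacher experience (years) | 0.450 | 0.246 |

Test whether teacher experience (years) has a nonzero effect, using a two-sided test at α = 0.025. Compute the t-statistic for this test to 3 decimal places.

Read off: b = 0.450, SE = 0.246 for teacher experience (years).
H₀: β₁ = 0 vs H₁: β₁ ≠ 0.
t = 0.450 / 0.246 = 1.829.
df = n − k − 1 = 46 − 3 − 1 = 42.
Two-sided p ≈ 0.0745, which is ≥ 0.025, so fail to reject H₀.
The data do not give significant evidence of an association between teacher experience (years) and test score, after adjusting for the other predictors.

t = 1.829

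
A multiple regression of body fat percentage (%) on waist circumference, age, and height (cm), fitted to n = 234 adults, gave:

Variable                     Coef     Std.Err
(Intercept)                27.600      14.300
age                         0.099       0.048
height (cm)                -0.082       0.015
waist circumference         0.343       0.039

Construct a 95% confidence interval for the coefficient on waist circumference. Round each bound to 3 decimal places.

Read off: b = 0.343, SE = 0.039 for waist circumference.
df = n − k − 1 = 234 − 3 − 1 = 230.
t* = t_{0.025, 230} = 1.970332.
Margin = t* × SE = 1.970332 × 0.039 = 0.07684.
CI: 0.343 ± 0.07684 → (0.266, 0.420).

(0.266, 0.420)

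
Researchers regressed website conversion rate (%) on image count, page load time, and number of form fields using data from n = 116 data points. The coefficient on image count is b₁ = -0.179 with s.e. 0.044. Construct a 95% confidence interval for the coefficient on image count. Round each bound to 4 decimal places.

(-0.2662, -0.0918)

df = n − k − 1 = 116 − 3 − 1 = 112.
t* = t_{0.025, 112} = 1.981372.
Margin = t* × SE = 1.981372 × 0.044 = 0.087180.
CI: -0.179 ± 0.087180 → (-0.2662, -0.0918).
With 95% confidence, each one-unit increase in image count is associated with a change of between -0.2662 and -0.0918 % in website conversion rate, holding the other predictors fixed.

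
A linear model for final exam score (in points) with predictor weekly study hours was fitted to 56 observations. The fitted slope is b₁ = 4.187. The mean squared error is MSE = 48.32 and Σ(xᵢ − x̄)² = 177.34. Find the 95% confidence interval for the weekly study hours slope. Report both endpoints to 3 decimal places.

(3.140, 5.234)

SE(b₁) = √(MSE/Sₓₓ) = √(48.32/177.34) = 0.521988.
df = n − 2 = 54.
t* = t_{0.025, 54} = 2.004879.
Margin = t* × SE = 2.004879 × 0.521988 = 1.04652.
CI: 4.187 ± 1.04652 → (3.140, 5.234).
With 95% confidence, each one-unit increase in weekly study hours is associated with a change of between 3.140 and 5.234 points in final exam score.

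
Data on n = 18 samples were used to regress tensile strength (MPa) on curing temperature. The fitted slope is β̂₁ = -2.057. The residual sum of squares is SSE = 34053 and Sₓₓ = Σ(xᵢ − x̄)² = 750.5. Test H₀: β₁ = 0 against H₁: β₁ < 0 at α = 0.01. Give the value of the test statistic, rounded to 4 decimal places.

MSE = SSE/(n − 2) = 34053/16 = 2128.31.
SE(β̂₁) = √(MSE/Sₓₓ) = √(2128.31/750.5) = 1.684.
t = -2.057 / 1.684 = -1.2215.
df = n − 2 = 16.
One-sided p ≈ 0.1198, which is ≥ 0.01, so fail to reject H₀.
The data do not give significant evidence that the true slope on curing temperature is negative.

t = -1.2215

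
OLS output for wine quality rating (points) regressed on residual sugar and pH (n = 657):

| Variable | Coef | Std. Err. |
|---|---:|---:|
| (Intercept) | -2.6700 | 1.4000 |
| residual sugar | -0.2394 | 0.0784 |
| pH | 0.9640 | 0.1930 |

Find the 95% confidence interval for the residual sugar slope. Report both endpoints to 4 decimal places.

Read off: b = -0.2394, SE = 0.0784 for residual sugar.
df = n − k − 1 = 657 − 2 − 1 = 654.
t* = t_{0.025, 654} = 1.963598.
Margin = t* × SE = 1.963598 × 0.0784 = 0.153946.
CI: -0.2394 ± 0.153946 → (-0.3933, -0.0855).

(-0.3933, -0.0855)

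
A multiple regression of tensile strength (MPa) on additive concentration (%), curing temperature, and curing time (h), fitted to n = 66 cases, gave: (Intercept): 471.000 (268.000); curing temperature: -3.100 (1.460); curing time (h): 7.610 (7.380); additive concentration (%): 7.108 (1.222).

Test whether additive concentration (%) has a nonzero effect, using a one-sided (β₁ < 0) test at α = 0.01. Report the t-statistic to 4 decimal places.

t = 5.8167

Read off: b = 7.108, SE = 1.222 for additive concentration (%).
H₀: β₁ = 0 vs H₁: β₁ < 0.
t = 7.108 / 1.222 = 5.8167.
df = n − k − 1 = 66 − 3 − 1 = 62.
One-sided p ≈ 1.0000, which is ≥ 0.01, so fail to reject H₀.
The data do not give significant evidence that the true slope on additive concentration (%) is negative, holding the other predictors fixed.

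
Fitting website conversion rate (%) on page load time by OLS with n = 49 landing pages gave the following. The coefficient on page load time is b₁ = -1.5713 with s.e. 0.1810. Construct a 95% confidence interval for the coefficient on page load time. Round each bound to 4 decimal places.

(-1.9354, -1.2072)

df = n − 2 = 49 − 2 = 47.
t* = t_{0.025, 47} = 2.011741.
Margin = t* × SE = 2.011741 × 0.1810 = 0.364125.
CI: -1.5713 ± 0.364125 → (-1.9354, -1.2072).
With 95% confidence, each one-unit increase in page load time is associated with a change of between -1.9354 and -1.2072 % in website conversion rate.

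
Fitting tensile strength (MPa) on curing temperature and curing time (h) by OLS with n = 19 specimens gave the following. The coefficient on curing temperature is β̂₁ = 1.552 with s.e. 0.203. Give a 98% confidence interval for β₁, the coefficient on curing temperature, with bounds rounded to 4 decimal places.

df = n − k − 1 = 19 − 2 − 1 = 16.
t* = t_{0.01, 16} = 2.583487.
Margin = t* × SE = 2.583487 × 0.203 = 0.524448.
CI: 1.552 ± 0.524448 → (1.0276, 2.0764).
With 98% confidence, each one-unit increase in curing temperature is associated with a change of between 1.0276 and 2.0764 MPa in tensile strength, holding the other predictors fixed.

(1.0276, 2.0764)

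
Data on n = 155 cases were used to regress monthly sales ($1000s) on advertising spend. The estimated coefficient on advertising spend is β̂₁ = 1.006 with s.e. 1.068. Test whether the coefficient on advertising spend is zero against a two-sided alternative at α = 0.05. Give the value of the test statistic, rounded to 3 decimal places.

t = 0.942

H₀: β₁ = 0 vs H₁: β₁ ≠ 0.
t = (β̂₁ − β₁⁰)/SE = 1.006 / 1.068 = 0.942.
df = n − 2 = 155 − 2 = 153.
Two-sided p ≈ 0.3477, which is ≥ 0.05, so fail to reject H₀.
The data do not give significant evidence of an association between advertising spend and monthly sales.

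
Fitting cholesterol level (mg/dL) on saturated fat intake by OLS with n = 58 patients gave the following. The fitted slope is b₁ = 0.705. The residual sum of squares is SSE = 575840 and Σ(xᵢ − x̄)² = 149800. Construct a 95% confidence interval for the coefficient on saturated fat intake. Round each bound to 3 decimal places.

MSE = SSE/(n − 2) = 575840/56 = 10282.9.
SE(b₁) = √(MSE/Sₓₓ) = √(10282.9/149800) = 0.262.
df = n − 2 = 56.
t* = t_{0.025, 56} = 2.003241.
Margin = t* × SE = 2.003241 × 0.262 = 0.52485.
CI: 0.705 ± 0.52485 → (0.180, 1.230).
With 95% confidence, each one-unit increase in saturated fat intake is associated with a change of between 0.180 and 1.230 mg/dL in cholesterol level.

(0.180, 1.230)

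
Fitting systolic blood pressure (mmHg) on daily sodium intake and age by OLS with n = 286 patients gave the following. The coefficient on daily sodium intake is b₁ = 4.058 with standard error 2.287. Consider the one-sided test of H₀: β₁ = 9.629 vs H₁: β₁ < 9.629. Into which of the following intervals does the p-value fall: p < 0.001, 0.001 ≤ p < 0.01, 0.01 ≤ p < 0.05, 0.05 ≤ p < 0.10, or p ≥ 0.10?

t = (4.058 − 9.629) / 2.287 = -2.436.
df = n − k − 1 = 286 − 2 − 1 = 283.
One-sided p = P(T_{283} < t) ≈ 0.0077.
So 0.001 ≤ p < 0.01.

0.001 ≤ p < 0.01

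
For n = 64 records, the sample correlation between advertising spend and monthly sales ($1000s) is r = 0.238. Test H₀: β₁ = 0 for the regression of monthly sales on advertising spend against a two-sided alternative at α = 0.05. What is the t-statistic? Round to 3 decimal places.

t = r·√(n − 2)/√(1 − r²) = 0.238·√62/√0.943356 = 1.929.
df = n − 2 = 62.
Two-sided p ≈ 0.0583, which is ≥ 0.05, so fail to reject H₀.
The data do not give significant evidence of a linear association between advertising spend and monthly sales.

t = 1.929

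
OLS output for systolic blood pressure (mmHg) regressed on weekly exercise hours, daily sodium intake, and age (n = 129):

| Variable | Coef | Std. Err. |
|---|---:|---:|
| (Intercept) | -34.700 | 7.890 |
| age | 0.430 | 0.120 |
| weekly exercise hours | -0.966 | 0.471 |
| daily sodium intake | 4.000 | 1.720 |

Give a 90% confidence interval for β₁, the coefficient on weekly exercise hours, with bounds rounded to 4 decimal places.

(-1.7465, -0.1855)

Read off: b = -0.966, SE = 0.471 for weekly exercise hours.
df = n − k − 1 = 129 − 3 − 1 = 125.
t* = t_{0.05, 125} = 1.657135.
Margin = t* × SE = 1.657135 × 0.471 = 0.780511.
CI: -0.966 ± 0.780511 → (-1.7465, -0.1855).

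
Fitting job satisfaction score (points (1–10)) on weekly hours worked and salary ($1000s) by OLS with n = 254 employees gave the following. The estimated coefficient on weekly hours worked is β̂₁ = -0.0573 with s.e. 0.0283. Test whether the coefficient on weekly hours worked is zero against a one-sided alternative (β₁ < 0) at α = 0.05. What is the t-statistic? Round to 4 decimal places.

t = -2.0247

H₀: β₁ = 0 vs H₁: β₁ < 0.
t = (β̂₁ − β₁⁰)/SE = -0.0573 / 0.0283 = -2.0247.
df = n − k − 1 = 254 − 2 − 1 = 251.
One-sided p ≈ 0.0220, which is < 0.05, so reject H₀.
There is evidence that the true slope on weekly hours worked is negative, holding the other predictors fixed.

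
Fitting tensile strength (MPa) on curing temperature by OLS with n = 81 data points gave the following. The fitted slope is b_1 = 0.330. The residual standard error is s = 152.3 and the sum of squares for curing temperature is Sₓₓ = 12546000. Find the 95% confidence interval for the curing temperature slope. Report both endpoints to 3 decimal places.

SE(b_1) = s/√Sₓₓ = 152.3/√12546000 = 0.0429979.
df = n − 2 = 79.
t* = t_{0.025, 79} = 1.99045.
Margin = t* × SE = 1.99045 × 0.0429979 = 0.08559.
CI: 0.330 ± 0.08559 → (0.244, 0.416).
With 95% confidence, each one-unit increase in curing temperature is associated with a change of between 0.244 and 0.416 MPa in tensile strength.

(0.244, 0.416)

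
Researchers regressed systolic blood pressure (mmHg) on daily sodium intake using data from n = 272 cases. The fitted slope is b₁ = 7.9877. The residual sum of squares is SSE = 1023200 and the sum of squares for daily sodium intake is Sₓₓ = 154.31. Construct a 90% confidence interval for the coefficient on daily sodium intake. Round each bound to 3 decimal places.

MSE = SSE/(n − 2) = 1023200/270 = 3789.63.
SE(b₁) = √(MSE/Sₓₓ) = √(3789.63/154.31) = 4.95566.
df = n − 2 = 270.
t* = t_{0.05, 270} = 1.650517.
Margin = t* × SE = 1.650517 × 4.95566 = 8.17940.
CI: 7.9877 ± 8.17940 → (-0.192, 16.167).
With 90% confidence, each one-unit increase in daily sodium intake is associated with a change of between -0.192 and 16.167 mmHg in systolic blood pressure.

(-0.192, 16.167)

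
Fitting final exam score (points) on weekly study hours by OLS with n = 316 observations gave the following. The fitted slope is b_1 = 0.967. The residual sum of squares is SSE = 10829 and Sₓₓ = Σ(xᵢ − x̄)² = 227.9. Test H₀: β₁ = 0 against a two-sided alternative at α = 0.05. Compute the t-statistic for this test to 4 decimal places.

MSE = SSE/(n − 2) = 10829/314 = 34.4873.
SE(b_1) = √(MSE/Sₓₓ) = √(34.4873/227.9) = 0.389007.
t = 0.967 / 0.389007 = 2.4858.
df = n − 2 = 314.
Two-sided p ≈ 0.0134, which is < 0.05, so reject H₀.
There is evidence that weekly study hours is associated with final exam score.

t = 2.4858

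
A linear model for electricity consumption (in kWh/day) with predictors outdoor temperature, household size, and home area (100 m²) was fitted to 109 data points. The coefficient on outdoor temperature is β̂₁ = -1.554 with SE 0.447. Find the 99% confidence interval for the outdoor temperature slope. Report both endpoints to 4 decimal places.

df = n − k − 1 = 109 − 3 − 1 = 105.
t* = t_{0.005, 105} = 2.623465.
Margin = t* × SE = 2.623465 × 0.447 = 1.172689.
CI: -1.554 ± 1.172689 → (-2.7267, -0.3813).
With 99% confidence, each one-unit increase in outdoor temperature is associated with a change of between -2.7267 and -0.3813 kWh/day in electricity consumption, holding the other predictors fixed.

(-2.7267, -0.3813)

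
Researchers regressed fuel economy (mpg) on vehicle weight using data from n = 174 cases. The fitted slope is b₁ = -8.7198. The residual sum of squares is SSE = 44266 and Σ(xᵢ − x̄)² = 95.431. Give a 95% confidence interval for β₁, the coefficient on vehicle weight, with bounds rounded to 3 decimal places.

MSE = SSE/(n − 2) = 44266/172 = 257.36.
SE(b₁) = √(MSE/Sₓₓ) = √(257.36/95.431) = 1.6422.
df = n − 2 = 172.
t* = t_{0.025, 172} = 1.973852.
Margin = t* × SE = 1.973852 × 1.6422 = 3.24146.
CI: -8.7198 ± 3.24146 → (-11.961, -5.478).
With 95% confidence, each one-unit increase in vehicle weight is associated with a change of between -11.961 and -5.478 mpg in fuel economy.

(-11.961, -5.478)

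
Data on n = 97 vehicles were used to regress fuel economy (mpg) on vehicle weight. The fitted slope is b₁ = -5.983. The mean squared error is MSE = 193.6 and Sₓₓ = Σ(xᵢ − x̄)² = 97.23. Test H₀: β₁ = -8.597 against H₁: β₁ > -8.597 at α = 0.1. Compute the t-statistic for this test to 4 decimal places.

SE(b₁) = √(MSE/Sₓₓ) = √(193.6/97.23) = 1.41108.
t = (-5.983 − (-8.597)) / 1.41108 = 1.8525.
df = n − 2 = 95.
One-sided p ≈ 0.0335, which is < 0.1, so reject H₀.
There is evidence that the true slope on vehicle weight exceeds -8.597 mpg per unit.

t = 1.8525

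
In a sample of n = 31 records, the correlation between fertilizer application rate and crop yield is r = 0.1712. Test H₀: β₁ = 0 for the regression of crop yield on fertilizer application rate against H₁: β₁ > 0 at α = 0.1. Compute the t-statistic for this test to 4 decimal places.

t = r·√(n − 2)/√(1 − r²) = 0.1712·√29/√0.970691 = 0.9358.
df = n − 2 = 29.
One-sided p ≈ 0.1786, which is ≥ 0.1, so fail to reject H₀.
The data do not give significant evidence of a linear association between fertilizer application rate and crop yield.

t = 0.9358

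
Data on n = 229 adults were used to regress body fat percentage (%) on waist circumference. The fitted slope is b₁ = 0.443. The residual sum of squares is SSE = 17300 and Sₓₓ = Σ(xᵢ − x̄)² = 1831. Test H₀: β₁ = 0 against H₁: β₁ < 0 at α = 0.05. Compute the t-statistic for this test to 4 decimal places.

MSE = SSE/(n − 2) = 17300/227 = 76.2115.
SE(b₁) = √(MSE/Sₓₓ) = √(76.2115/1831) = 0.204017.
t = 0.443 / 0.204017 = 2.1714.
df = n − 2 = 227.
One-sided p ≈ 0.9845, which is ≥ 0.05, so fail to reject H₀.
The data do not give significant evidence that the true slope on waist circumference is negative.

t = 2.1714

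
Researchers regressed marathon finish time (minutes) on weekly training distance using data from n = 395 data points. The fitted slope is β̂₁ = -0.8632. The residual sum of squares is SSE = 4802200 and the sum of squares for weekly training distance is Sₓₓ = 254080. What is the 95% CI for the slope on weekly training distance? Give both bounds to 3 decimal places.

(-1.294, -0.432)

MSE = SSE/(n − 2) = 4802200/393 = 12219.3.
SE(β̂₁) = √(MSE/Sₓₓ) = √(12219.3/254080) = 0.2193.
df = n − 2 = 393.
t* = t_{0.025, 393} = 1.966019.
Margin = t* × SE = 1.966019 × 0.2193 = 0.43115.
CI: -0.8632 ± 0.43115 → (-1.294, -0.432).
With 95% confidence, each one-unit increase in weekly training distance is associated with a change of between -1.294 and -0.432 minutes in marathon finish time.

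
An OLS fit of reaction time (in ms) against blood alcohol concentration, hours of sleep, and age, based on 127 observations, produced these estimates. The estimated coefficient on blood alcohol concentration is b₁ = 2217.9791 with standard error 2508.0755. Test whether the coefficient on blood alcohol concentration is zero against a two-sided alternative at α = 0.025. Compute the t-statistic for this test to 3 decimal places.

H₀: β₁ = 0 vs H₁: β₁ ≠ 0.
t = (b₁ − β₁⁰)/SE = 2217.9791 / 2508.0755 = 0.884.
df = n − k − 1 = 127 − 3 − 1 = 123.
Two-sided p ≈ 0.3782, which is ≥ 0.025, so fail to reject H₀.
The data do not give significant evidence of an association between blood alcohol concentration and reaction time, after adjusting for the other predictors.

t = 0.884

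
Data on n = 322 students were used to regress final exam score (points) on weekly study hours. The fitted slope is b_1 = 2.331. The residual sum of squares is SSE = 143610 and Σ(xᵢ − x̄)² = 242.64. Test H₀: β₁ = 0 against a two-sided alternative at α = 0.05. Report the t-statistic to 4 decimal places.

MSE = SSE/(n − 2) = 143610/320 = 448.781.
SE(b_1) = √(MSE/Sₓₓ) = √(448.781/242.64) = 1.35999.
t = 2.331 / 1.35999 = 1.7140.
df = n − 2 = 320.
Two-sided p ≈ 0.0875, which is ≥ 0.05, so fail to reject H₀.
The data do not give significant evidence of an association between weekly study hours and final exam score.

t = 1.7140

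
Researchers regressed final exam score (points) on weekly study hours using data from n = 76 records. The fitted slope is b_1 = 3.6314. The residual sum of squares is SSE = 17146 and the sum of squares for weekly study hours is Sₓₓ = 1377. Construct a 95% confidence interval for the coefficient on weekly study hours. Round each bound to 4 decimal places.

(2.8141, 4.4487)

MSE = SSE/(n − 2) = 17146/74 = 231.703.
SE(b_1) = √(MSE/Sₓₓ) = √(231.703/1377) = 0.410203.
df = n − 2 = 74.
t* = t_{0.025, 74} = 1.992543.
Margin = t* × SE = 1.992543 × 0.410203 = 0.817347.
CI: 3.6314 ± 0.817347 → (2.8141, 4.4487).
With 95% confidence, each one-unit increase in weekly study hours is associated with a change of between 2.8141 and 4.4487 points in final exam score.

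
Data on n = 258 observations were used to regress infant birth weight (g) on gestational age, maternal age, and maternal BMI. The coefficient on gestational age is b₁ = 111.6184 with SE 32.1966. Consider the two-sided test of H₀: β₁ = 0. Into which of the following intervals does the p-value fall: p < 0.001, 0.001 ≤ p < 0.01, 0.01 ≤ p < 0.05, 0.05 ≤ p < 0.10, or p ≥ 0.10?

p < 0.001

t = 111.6184 / 32.1966 = 3.467.
df = n − k − 1 = 258 − 3 − 1 = 254.
Two-sided p = 2·P(T_{254} > |t|) ≈ 0.0006.
So p < 0.001.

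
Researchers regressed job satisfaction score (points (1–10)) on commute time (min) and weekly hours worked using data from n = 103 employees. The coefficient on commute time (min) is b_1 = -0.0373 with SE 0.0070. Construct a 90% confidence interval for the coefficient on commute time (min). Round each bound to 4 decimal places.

(-0.0489, -0.0257)

df = n − k − 1 = 103 − 2 − 1 = 100.
t* = t_{0.05, 100} = 1.660234.
Margin = t* × SE = 1.660234 × 0.0070 = 0.011622.
CI: -0.0373 ± 0.011622 → (-0.0489, -0.0257).
With 90% confidence, each one-unit increase in commute time (min) is associated with a change of between -0.0489 and -0.0257 points (1–10) in job satisfaction score, holding the other predictors fixed.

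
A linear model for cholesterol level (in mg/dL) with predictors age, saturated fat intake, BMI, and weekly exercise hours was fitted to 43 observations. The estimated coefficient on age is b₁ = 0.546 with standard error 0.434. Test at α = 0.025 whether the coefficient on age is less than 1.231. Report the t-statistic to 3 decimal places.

t = -1.578

H₀: β₁ = 1.231 vs H₁: β₁ < 1.231.
t = (b₁ − β₁⁰)/SE = (0.546 − 1.231) / 0.434 = -1.578.
df = n − k − 1 = 43 − 4 − 1 = 38.
One-sided p ≈ 0.0614, which is ≥ 0.025, so fail to reject H₀.
The data do not give significant evidence that the true slope on age is below 1.231 mg/dL per unit, holding the other predictors fixed.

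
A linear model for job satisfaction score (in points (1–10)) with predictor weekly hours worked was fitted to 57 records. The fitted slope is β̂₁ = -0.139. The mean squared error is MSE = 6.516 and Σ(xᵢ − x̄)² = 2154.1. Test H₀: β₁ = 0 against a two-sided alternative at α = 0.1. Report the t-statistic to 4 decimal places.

SE(β̂₁) = √(MSE/Sₓₓ) = √(6.516/2154.1) = 0.0549994.
t = -0.139 / 0.0549994 = -2.5273.
df = n − 2 = 55.
Two-sided p ≈ 0.0144, which is < 0.1, so reject H₀.
There is evidence that weekly hours worked is associated with job satisfaction score.

t = -2.5273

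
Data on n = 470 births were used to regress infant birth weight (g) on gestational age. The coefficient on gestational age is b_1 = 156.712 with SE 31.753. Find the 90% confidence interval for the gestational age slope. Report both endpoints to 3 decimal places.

df = n − 2 = 470 − 2 = 468.
t* = t_{0.05, 468} = 1.648116.
Margin = t* × SE = 1.648116 × 31.753 = 52.33263.
CI: 156.712 ± 52.33263 → (104.379, 209.045).
With 90% confidence, each one-unit increase in gestational age is associated with a change of between 104.379 and 209.045 g in infant birth weight.

(104.379, 209.045)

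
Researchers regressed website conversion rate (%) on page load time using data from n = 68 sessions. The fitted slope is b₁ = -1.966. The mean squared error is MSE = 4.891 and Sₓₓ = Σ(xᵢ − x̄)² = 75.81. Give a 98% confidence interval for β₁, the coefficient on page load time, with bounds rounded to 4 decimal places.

(-2.5716, -1.3604)

SE(b₁) = √(MSE/Sₓₓ) = √(4.891/75.81) = 0.254001.
df = n − 2 = 66.
t* = t_{0.01, 66} = 2.384186.
Margin = t* × SE = 2.384186 × 0.254001 = 0.605586.
CI: -1.966 ± 0.605586 → (-2.5716, -1.3604).
With 98% confidence, each one-unit increase in page load time is associated with a change of between -2.5716 and -1.3604 % in website conversion rate.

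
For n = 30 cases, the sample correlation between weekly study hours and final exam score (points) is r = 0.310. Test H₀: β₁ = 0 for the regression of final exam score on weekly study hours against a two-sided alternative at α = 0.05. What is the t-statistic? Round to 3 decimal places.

t = 1.725

t = r·√(n − 2)/√(1 − r²) = 0.310·√28/√0.9039 = 1.725.
df = n − 2 = 28.
Two-sided p ≈ 0.0955, which is ≥ 0.05, so fail to reject H₀.
The data do not give significant evidence of a linear association between weekly study hours and final exam score.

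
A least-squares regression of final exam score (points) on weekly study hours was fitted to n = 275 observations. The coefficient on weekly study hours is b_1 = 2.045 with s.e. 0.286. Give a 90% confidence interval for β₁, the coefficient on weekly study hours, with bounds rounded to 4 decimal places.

df = n − 2 = 275 − 2 = 273.
t* = t_{0.05, 273} = 1.650454.
Margin = t* × SE = 1.650454 × 0.286 = 0.472030.
CI: 2.045 ± 0.472030 → (1.5730, 2.5170).
With 90% confidence, each one-unit increase in weekly study hours is associated with a change of between 1.5730 and 2.5170 points in final exam score.

(1.5730, 2.5170)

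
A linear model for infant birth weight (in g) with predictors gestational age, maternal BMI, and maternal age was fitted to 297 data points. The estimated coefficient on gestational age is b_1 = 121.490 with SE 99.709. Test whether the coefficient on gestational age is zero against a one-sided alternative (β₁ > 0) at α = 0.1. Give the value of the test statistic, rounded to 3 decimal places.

H₀: β₁ = 0 vs H₁: β₁ > 0.
t = (b_1 − β₁⁰)/SE = 121.490 / 99.709 = 1.218.
df = n − k − 1 = 297 − 3 − 1 = 293.
One-sided p ≈ 0.1120, which is ≥ 0.1, so fail to reject H₀.
The data do not give significant evidence that the true slope on gestational age is positive, holding the other predictors fixed.

t = 1.218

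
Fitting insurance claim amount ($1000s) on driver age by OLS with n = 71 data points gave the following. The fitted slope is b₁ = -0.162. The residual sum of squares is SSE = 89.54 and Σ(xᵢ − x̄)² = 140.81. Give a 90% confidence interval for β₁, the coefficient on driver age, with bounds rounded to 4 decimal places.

MSE = SSE/(n − 2) = 89.54/69 = 1.29768.
SE(b₁) = √(MSE/Sₓₓ) = √(1.29768/140.81) = 0.0959991.
df = n − 2 = 69.
t* = t_{0.05, 69} = 1.667239.
Margin = t* × SE = 1.667239 × 0.0959991 = 0.160053.
CI: -0.162 ± 0.160053 → (-0.3221, -0.0019).
With 90% confidence, each one-unit increase in driver age is associated with a change of between -0.3221 and -0.0019 $1000s in insurance claim amount.

(-0.3221, -0.0019)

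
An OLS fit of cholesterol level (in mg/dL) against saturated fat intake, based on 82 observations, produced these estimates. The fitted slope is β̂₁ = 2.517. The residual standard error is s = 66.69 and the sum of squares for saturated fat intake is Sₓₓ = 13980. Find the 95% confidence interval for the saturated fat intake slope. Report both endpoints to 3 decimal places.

(1.395, 3.639)

SE(β̂₁) = s/√Sₓₓ = 66.69/√13980 = 0.564036.
df = n − 2 = 80.
t* = t_{0.025, 80} = 1.990063.
Margin = t* × SE = 1.990063 × 0.564036 = 1.12247.
CI: 2.517 ± 1.12247 → (1.395, 3.639).
With 95% confidence, each one-unit increase in saturated fat intake is associated with a change of between 1.395 and 3.639 mg/dL in cholesterol level.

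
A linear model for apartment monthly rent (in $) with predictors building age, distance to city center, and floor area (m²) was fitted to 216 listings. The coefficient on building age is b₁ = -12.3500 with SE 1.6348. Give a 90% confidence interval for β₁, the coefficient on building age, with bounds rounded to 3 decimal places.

(-15.051, -9.649)

df = n − k − 1 = 216 − 3 − 1 = 212.
t* = t_{0.05, 212} = 1.652073.
Margin = t* × SE = 1.652073 × 1.6348 = 2.70081.
CI: -12.3500 ± 2.70081 → (-15.051, -9.649).
With 90% confidence, each one-unit increase in building age is associated with a change of between -15.051 and -9.649 $ in apartment monthly rent, holding the other predictors fixed.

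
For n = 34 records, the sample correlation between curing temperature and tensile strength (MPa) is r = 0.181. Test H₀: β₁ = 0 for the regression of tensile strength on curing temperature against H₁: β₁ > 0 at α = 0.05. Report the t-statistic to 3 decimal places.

t = r·√(n − 2)/√(1 − r²) = 0.181·√32/√0.967239 = 1.041.
df = n − 2 = 32.
One-sided p ≈ 0.1528, which is ≥ 0.05, so fail to reject H₀.
The data do not give significant evidence of a linear association between curing temperature and tensile strength.

t = 1.041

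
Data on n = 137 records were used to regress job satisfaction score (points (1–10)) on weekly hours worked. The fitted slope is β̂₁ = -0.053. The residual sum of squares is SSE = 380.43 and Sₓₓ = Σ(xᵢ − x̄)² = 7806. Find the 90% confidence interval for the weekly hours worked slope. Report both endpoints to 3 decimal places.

MSE = SSE/(n − 2) = 380.43/135 = 2.818.
SE(β̂₁) = √(MSE/Sₓₓ) = √(2.818/7806) = 0.0190001.
df = n − 2 = 135.
t* = t_{0.05, 135} = 1.656219.
Margin = t* × SE = 1.656219 × 0.0190001 = 0.03147.
CI: -0.053 ± 0.03147 → (-0.084, -0.022).
With 90% confidence, each one-unit increase in weekly hours worked is associated with a change of between -0.084 and -0.022 points (1–10) in job satisfaction score.

(-0.084, -0.022)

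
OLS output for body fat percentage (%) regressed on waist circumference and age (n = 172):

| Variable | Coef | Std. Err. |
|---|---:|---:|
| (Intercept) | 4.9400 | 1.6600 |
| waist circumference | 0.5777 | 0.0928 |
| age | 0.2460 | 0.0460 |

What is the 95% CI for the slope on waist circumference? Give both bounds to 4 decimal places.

(0.3945, 0.7609)

Read off: b = 0.5777, SE = 0.0928 for waist circumference.
df = n − k − 1 = 172 − 2 − 1 = 169.
t* = t_{0.025, 169} = 1.9741.
Margin = t* × SE = 1.9741 × 0.0928 = 0.183197.
CI: 0.5777 ± 0.183197 → (0.3945, 0.7609).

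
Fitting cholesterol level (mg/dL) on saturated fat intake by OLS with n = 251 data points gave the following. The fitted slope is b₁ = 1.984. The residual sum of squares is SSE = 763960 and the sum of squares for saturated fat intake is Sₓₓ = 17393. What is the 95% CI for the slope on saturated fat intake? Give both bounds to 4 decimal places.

MSE = SSE/(n − 2) = 763960/249 = 3068.11.
SE(b₁) = √(MSE/Sₓₓ) = √(3068.11/17393) = 0.419999.
df = n − 2 = 249.
t* = t_{0.025, 249} = 1.969537.
Margin = t* × SE = 1.969537 × 0.419999 = 0.827204.
CI: 1.984 ± 0.827204 → (1.1568, 2.8112).
With 95% confidence, each one-unit increase in saturated fat intake is associated with a change of between 1.1568 and 2.8112 mg/dL in cholesterol level.

(1.1568, 2.8112)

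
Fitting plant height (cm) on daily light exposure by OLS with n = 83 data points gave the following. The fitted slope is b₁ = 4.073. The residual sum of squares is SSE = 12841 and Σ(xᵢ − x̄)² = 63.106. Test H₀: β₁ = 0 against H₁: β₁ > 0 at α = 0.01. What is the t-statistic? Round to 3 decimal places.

t = 2.570

MSE = SSE/(n − 2) = 12841/81 = 158.531.
SE(b₁) = √(MSE/Sₓₓ) = √(158.531/63.106) = 1.58497.
t = 4.073 / 1.58497 = 2.570.
df = n − 2 = 81.
One-sided p ≈ 0.0060, which is < 0.01, so reject H₀.
There is evidence that the true slope on daily light exposure is positive.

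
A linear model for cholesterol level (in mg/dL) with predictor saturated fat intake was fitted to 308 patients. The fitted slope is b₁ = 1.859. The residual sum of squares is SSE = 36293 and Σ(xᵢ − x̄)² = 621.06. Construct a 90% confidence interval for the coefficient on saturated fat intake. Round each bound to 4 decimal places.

(1.1380, 2.5800)

MSE = SSE/(n − 2) = 36293/306 = 118.605.
SE(b₁) = √(MSE/Sₓₓ) = √(118.605/621.06) = 0.437003.
df = n − 2 = 306.
t* = t_{0.05, 306} = 1.649848.
Margin = t* × SE = 1.649848 × 0.437003 = 0.720988.
CI: 1.859 ± 0.720988 → (1.1380, 2.5800).
With 90% confidence, each one-unit increase in saturated fat intake is associated with a change of between 1.1380 and 2.5800 mg/dL in cholesterol level.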